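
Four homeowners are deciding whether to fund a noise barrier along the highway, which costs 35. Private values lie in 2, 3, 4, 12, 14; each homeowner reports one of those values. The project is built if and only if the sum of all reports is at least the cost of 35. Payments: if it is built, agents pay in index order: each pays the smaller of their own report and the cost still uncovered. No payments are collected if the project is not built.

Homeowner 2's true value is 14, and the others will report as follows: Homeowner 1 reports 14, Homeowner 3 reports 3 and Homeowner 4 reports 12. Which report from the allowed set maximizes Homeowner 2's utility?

12

Report 2: project not built, utility 0.
Report 3: project not built, utility 0.
Report 4: project not built, utility 0.
Report 12: project built, pays 12, utility 14 - 12 = 2.
Report 14: project built, pays 14, utility 14 - 14 = 0.
The best choice is 12 with utility 2.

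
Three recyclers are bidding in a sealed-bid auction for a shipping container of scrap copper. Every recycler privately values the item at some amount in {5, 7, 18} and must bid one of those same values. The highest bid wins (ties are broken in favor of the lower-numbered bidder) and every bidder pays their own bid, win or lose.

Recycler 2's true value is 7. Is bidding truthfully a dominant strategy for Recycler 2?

No

Consider the case where Recycler 1 bids 5 and Recycler 3 bids 18.
Truthful bid 7: loses but pays 7, utility -7.
Bid 5 instead: loses but pays 5, utility -5.
Since -5 > -7, bidding 5 is strictly better here, so truthful bidding is not dominant.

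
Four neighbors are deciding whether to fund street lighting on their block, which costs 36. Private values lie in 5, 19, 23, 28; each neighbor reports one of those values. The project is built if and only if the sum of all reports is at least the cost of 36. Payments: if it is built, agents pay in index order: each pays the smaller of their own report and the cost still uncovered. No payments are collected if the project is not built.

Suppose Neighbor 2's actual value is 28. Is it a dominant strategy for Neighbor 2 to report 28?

No

Consider the case where Neighbor 1 reports 5, Neighbor 3 reports 5 and Neighbor 4 reports 5.
Truthful report 28: project built, pays 28, utility 28 - 28 = 0.
Report 23 instead: project built, pays 23, utility 28 - 23 = 5.
Since 5 > 0, reporting 23 is strictly better here, so truthful reporting is not dominant.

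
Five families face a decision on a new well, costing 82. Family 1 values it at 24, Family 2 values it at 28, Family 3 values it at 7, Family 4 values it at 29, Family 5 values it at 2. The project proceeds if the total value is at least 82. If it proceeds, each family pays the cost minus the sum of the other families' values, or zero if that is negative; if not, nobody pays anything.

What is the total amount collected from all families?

Total value 90 ≥ cost 82, so it is built.
Family 1: others sum to 66; max(0, 82 - 66) = 16.
Family 2: others sum to 62; max(0, 82 - 62) = 20.
Family 3: others sum to 83; max(0, 82 - 83) = 0.
Family 4: others sum to 61; max(0, 82 - 61) = 21.
Family 5: others sum to 88; max(0, 82 - 88) = 0.
Total collected = 16 + 20 + 0 + 21 + 0 = 57.

57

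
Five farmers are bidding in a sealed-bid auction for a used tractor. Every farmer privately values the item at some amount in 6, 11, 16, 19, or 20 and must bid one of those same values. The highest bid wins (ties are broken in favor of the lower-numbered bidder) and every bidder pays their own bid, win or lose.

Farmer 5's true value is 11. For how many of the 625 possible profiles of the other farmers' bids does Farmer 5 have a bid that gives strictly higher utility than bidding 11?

624

Others bid (6, 6, 6, 11): truth gives -11; bid 16 gives -5 > -11. Violating.
Others bid (6, 6, 6, 16): truth gives -11; bid 6 gives -6 > -11. Violating.
Others bid (6, 6, 6, 19): truth gives -11; bid 6 gives -6 > -11. Violating.
Others bid (6, 6, 6, 20): truth gives -11; bid 6 gives -6 > -11. Violating.
Others bid (6, 6, 6, 6): truth gives 0; no alternative beats it.
(Checking all 625 profiles: 624 have a profitable deviation, 1 does not.)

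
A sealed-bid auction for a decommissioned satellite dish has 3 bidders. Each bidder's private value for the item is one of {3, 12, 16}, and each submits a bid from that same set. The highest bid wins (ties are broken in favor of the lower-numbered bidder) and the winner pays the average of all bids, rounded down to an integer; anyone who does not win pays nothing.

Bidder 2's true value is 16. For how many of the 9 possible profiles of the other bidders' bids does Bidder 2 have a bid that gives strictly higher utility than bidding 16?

2

Others bid (3, 3): truth gives 9; bid 12 gives 10 > 9. Violating.
Others bid (3, 12): truth gives 6; bid 12 gives 7 > 6. Violating.
Others bid (3, 16): truth gives 5; no alternative beats it.
Others bid (12, 3): truth gives 6; no alternative beats it.
(Checking all 9 profiles: 2 have a profitable deviation, 7 do not.)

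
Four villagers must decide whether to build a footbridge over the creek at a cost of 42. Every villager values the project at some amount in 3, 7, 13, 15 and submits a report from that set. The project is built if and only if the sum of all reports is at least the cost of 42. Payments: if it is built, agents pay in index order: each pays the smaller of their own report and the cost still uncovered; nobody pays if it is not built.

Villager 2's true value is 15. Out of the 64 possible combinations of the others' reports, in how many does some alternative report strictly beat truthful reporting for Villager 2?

35

Others report (3, 13, 13): truth gives 0; report 13 gives 2 > 0. Violating.
Others report (3, 13, 15): truth gives 0; report 13 gives 2 > 0. Violating.
Others report (3, 15, 13): truth gives 0; report 13 gives 2 > 0. Violating.
Others report (3, 15, 15): truth gives 0; report 13 gives 2 > 0. Violating.
Others report (3, 3, 3): truth gives 0; no alternative beats it.
Others report (3, 3, 7): truth gives 0; no alternative beats it.
(Checking all 64 profiles: 35 have a profitable deviation, 29 do not.)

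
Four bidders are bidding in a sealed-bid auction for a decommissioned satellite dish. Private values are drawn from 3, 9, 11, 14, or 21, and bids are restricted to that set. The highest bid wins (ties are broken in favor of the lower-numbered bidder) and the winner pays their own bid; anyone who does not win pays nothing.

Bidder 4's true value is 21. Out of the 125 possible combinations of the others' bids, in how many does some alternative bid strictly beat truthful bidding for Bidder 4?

27

Others bid (3, 3, 3): truth gives 0; bid 9 gives 12 > 0. Violating.
Others bid (3, 3, 9): truth gives 0; bid 11 gives 10 > 0. Violating.
Others bid (3, 3, 11): truth gives 0; bid 14 gives 7 > 0. Violating.
Others bid (3, 9, 3): truth gives 0; bid 11 gives 10 > 0. Violating.
Others bid (3, 3, 14): truth gives 0; no alternative beats it.
Others bid (3, 3, 21): truth gives 0; no alternative beats it.
(Checking all 125 profiles: 27 have a profitable deviation, 98 do not.)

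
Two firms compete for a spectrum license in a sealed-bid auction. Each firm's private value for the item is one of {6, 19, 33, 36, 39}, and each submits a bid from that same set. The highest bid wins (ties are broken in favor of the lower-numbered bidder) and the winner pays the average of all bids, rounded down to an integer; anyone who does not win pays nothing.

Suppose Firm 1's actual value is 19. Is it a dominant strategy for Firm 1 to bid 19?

No

Consider the case where Firm 2 bids 6.
Truthful bid 19: wins, pays 12, utility 19 - 12 = 7.
Bid 6 instead: wins, pays 6, utility 19 - 6 = 13.
Since 13 > 7, bidding 6 is strictly better here, so truthful bidding is not dominant.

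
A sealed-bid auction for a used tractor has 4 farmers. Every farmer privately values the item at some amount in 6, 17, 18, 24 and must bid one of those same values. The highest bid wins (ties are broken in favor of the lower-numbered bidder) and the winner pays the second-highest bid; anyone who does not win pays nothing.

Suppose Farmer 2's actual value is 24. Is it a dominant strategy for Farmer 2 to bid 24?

Yes

Check each profile of the others' bids and compare truth against every alternative bid.
Others bid (18, 6, 6): truth gives 6, best alternative gives 0.
Others bid (18, 6, 17): truth gives 6, best alternative gives 0.
Others bid (18, 6, 18): truth gives 6, best alternative gives 0.
Others bid (18, 17, 6): truth gives 6, best alternative gives 0.
Others bid (18, 17, 17): truth gives 6, best alternative gives 0.
Others bid (18, 17, 18): truth gives 6, best alternative gives 0.
(Remaining 58 profiles checked similarly; truth is weakly best in each.)
In every case the truthful bid is at least as good as any alternative, so it is a dominant strategy.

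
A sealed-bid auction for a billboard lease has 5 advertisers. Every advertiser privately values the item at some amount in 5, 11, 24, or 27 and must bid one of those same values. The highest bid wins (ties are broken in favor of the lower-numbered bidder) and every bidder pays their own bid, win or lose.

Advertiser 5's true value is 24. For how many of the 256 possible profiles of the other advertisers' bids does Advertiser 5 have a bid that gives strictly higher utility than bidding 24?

Others bid (5, 5, 5, 5): truth gives 0; bid 11 gives 13 > 0. Violating.
Others bid (5, 5, 5, 24): truth gives -24; bid 27 gives -3 > -24. Violating.
Others bid (5, 5, 5, 27): truth gives -24; bid 5 gives -5 > -24. Violating.
Others bid (5, 5, 11, 24): truth gives -24; bid 27 gives -3 > -24. Violating.
Others bid (5, 5, 5, 11): truth gives 0; no alternative beats it.
Others bid (5, 5, 11, 5): truth gives 0; no alternative beats it.
(Checking all 256 profiles: 241 have a profitable deviation, 15 do not.)

241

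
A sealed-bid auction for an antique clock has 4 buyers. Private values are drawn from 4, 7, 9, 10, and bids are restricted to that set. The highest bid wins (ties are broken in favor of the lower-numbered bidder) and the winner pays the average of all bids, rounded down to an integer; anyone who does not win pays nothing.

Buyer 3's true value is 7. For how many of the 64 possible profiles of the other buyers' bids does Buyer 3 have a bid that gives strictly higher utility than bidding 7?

8

Others bid (4, 4, 9): truth gives 0; bid 9 gives 1 > 0. Violating.
Others bid (4, 7, 4): truth gives 0; bid 9 gives 1 > 0. Violating.
Others bid (4, 7, 7): truth gives 0; bid 9 gives 1 > 0. Violating.
Others bid (4, 9, 4): truth gives 0; bid 10 gives 1 > 0. Violating.
Others bid (4, 4, 4): truth gives 3; no alternative beats it.
Others bid (4, 4, 7): truth gives 2; no alternative beats it.
(Checking all 64 profiles: 8 have a profitable deviation, 56 do not.)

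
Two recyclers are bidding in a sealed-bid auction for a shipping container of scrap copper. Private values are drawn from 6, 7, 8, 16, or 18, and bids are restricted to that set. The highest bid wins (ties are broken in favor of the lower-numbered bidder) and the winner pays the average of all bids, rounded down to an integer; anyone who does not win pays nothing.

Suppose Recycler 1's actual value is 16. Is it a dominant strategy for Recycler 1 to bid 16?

No

Consider the case where Recycler 2 bids 6.
Truthful bid 16: wins, pays 11, utility 16 - 11 = 5.
Bid 6 instead: wins, pays 6, utility 16 - 6 = 10.
Since 10 > 5, bidding 6 is strictly better here, so truthful bidding is not dominant.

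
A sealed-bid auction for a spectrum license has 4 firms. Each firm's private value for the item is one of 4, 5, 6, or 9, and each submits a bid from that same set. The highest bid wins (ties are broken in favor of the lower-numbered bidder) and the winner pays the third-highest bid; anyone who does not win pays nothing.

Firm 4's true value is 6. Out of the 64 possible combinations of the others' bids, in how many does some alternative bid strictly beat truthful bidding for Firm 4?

Others bid (4, 4, 6): truth gives 0; bid 9 gives 2 > 0. Violating.
Others bid (4, 5, 6): truth gives 0; bid 9 gives 1 > 0. Violating.
Others bid (4, 6, 4): truth gives 0; bid 9 gives 2 > 0. Violating.
Others bid (4, 6, 5): truth gives 0; bid 9 gives 1 > 0. Violating.
Others bid (4, 4, 4): truth gives 2; no alternative beats it.
Others bid (4, 4, 5): truth gives 2; no alternative beats it.
(Checking all 64 profiles: 12 have a profitable deviation, 52 do not.)

12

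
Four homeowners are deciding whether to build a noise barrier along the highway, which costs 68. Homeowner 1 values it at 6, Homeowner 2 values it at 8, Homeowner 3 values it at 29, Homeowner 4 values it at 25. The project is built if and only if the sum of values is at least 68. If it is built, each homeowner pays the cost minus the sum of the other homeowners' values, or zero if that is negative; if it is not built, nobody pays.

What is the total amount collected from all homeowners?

Total value 68 ≥ cost 68, so it is built.
Homeowner 1: others sum to 62; max(0, 68 - 62) = 6.
Homeowner 2: others sum to 60; max(0, 68 - 60) = 8.
Homeowner 3: others sum to 39; max(0, 68 - 39) = 29.
Homeowner 4: others sum to 43; max(0, 68 - 43) = 25.
Total collected = 6 + 8 + 29 + 25 = 68.

68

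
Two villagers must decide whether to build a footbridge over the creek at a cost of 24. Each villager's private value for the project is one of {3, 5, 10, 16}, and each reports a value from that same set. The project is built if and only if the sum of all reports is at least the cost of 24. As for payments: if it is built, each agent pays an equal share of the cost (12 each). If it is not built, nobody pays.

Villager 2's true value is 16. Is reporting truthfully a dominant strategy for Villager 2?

Yes

Check each profile of the others' reports and compare truth against every alternative report.
Others report (10): truth gives 4, best alternative gives 0.
Others report (16): truth gives 4, best alternative gives 4.
Others report (3): truth gives 0, best alternative gives 0.
Others report (5): truth gives 0, best alternative gives 0.
In every case the truthful report is at least as good as any alternative, so it is a dominant strategy.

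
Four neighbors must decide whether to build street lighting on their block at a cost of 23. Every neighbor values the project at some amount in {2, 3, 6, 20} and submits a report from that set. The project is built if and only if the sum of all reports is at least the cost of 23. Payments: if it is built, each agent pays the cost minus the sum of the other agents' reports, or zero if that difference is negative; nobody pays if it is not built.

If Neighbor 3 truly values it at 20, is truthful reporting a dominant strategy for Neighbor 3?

Yes

Check each profile of the others' reports and compare truth against every alternative report.
Others report (3, 6, 6): truth gives 12, best alternative gives 0.
Others report (6, 3, 6): truth gives 12, best alternative gives 0.
Others report (6, 6, 3): truth gives 12, best alternative gives 0.
Others report (2, 6, 6): truth gives 11, best alternative gives 0.
Others report (6, 2, 6): truth gives 11, best alternative gives 0.
Others report (6, 6, 2): truth gives 11, best alternative gives 0.
(Remaining 58 profiles checked similarly; truth is weakly best in each.)
In every case the truthful report is at least as good as any alternative, so it is a dominant strategy.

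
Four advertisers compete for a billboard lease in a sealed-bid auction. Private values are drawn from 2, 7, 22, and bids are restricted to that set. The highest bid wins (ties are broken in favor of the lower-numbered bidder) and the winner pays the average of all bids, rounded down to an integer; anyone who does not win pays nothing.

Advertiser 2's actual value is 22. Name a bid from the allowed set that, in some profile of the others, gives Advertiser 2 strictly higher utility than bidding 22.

7

Suppose Advertiser 1 bids 2, Advertiser 3 bids 2 and Advertiser 4 bids 2.
Bid 22: wins, pays 7, utility 22 - 7 = 15.
Bid 7: wins, pays 3, utility 22 - 3 = 19.
So bidding 7 beats truth here (19 > 15).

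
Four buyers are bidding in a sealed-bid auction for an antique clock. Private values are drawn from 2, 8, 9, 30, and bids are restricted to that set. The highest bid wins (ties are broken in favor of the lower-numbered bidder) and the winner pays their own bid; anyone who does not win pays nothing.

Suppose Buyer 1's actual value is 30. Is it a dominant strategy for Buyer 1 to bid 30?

Consider the case where Buyer 2 bids 2, Buyer 3 bids 2 and Buyer 4 bids 2.
Truthful bid 30: wins, pays 30, utility 30 - 30 = 0.
Bid 2 instead: wins, pays 2, utility 30 - 2 = 28.
Since 28 > 0, bidding 2 is strictly better here, so truthful bidding is not dominant.

No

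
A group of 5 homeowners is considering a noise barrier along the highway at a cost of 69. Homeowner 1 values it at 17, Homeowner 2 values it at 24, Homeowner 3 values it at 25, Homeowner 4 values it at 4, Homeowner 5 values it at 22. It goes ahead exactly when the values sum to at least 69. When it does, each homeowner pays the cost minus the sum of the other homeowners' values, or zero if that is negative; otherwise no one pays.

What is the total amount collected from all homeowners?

3

Total value 92 ≥ cost 69, so it is built.
Homeowner 1: others sum to 75; max(0, 69 - 75) = 0.
Homeowner 2: others sum to 68; max(0, 69 - 68) = 1.
Homeowner 3: others sum to 67; max(0, 69 - 67) = 2.
Homeowner 4: others sum to 88; max(0, 69 - 88) = 0.
Homeowner 5: others sum to 70; max(0, 69 - 70) = 0.
Total collected = 0 + 1 + 2 + 0 + 0 = 3.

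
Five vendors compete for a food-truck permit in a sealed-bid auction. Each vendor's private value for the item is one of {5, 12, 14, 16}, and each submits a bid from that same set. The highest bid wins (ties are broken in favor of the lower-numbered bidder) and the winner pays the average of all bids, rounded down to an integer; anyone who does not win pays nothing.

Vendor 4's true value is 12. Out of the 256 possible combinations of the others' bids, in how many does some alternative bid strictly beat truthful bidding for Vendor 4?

Others bid (5, 5, 5, 14): truth gives 0; bid 14 gives 4 > 0. Violating.
Others bid (5, 5, 5, 16): truth gives 0; bid 16 gives 3 > 0. Violating.
Others bid (5, 5, 12, 5): truth gives 0; bid 14 gives 4 > 0. Violating.
Others bid (5, 5, 12, 12): truth gives 0; bid 14 gives 3 > 0. Violating.
Others bid (5, 5, 5, 5): truth gives 6; no alternative beats it.
Others bid (5, 5, 5, 12): truth gives 5; no alternative beats it.
(Checking all 256 profiles: 54 have a profitable deviation, 202 do not.)

54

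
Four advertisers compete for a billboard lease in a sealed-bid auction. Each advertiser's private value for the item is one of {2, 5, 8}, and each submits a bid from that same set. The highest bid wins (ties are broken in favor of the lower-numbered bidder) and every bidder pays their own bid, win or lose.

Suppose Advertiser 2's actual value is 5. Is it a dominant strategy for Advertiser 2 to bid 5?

No

Consider the case where Advertiser 1 bids 2, Advertiser 3 bids 2 and Advertiser 4 bids 8.
Truthful bid 5: loses but pays 5, utility -5.
Bid 2 instead: loses but pays 2, utility -2.
Since -2 > -5, bidding 2 is strictly better here, so truthful bidding is not dominant.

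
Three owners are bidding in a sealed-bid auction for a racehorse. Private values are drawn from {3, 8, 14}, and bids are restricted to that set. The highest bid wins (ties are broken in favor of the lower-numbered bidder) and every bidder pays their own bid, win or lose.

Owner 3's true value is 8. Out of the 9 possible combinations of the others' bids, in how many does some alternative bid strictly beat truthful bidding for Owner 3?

8

Others bid (3, 8): truth gives -8; bid 3 gives -3 > -8. Violating.
Others bid (3, 14): truth gives -8; bid 3 gives -3 > -8. Violating.
Others bid (8, 3): truth gives -8; bid 3 gives -3 > -8. Violating.
Others bid (8, 8): truth gives -8; bid 3 gives -3 > -8. Violating.
Others bid (3, 3): truth gives 0; no alternative beats it.
(Checking all 9 profiles: 8 have a profitable deviation, 1 does not.)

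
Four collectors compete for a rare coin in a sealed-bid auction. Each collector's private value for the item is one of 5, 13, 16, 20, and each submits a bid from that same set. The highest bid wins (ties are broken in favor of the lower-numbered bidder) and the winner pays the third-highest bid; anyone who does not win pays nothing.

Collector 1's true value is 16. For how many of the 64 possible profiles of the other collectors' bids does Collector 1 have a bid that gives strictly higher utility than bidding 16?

Others bid (5, 5, 20): truth gives 0; bid 20 gives 11 > 0. Violating.
Others bid (5, 13, 20): truth gives 0; bid 20 gives 3 > 0. Violating.
Others bid (5, 20, 5): truth gives 0; bid 20 gives 11 > 0. Violating.
Others bid (5, 20, 13): truth gives 0; bid 20 gives 3 > 0. Violating.
Others bid (5, 5, 5): truth gives 11; no alternative beats it.
Others bid (5, 5, 13): truth gives 11; no alternative beats it.
(Checking all 64 profiles: 12 have a profitable deviation, 52 do not.)

12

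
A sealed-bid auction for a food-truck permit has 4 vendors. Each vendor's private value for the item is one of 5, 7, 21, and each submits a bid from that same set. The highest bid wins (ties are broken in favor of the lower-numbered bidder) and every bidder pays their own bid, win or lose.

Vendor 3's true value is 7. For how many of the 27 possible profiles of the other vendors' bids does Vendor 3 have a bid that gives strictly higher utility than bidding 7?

Others bid (5, 5, 21): truth gives -7; bid 5 gives -5 > -7. Violating.
Others bid (5, 7, 5): truth gives -7; bid 5 gives -5 > -7. Violating.
Others bid (5, 7, 7): truth gives -7; bid 5 gives -5 > -7. Violating.
Others bid (5, 7, 21): truth gives -7; bid 5 gives -5 > -7. Violating.
Others bid (5, 5, 5): truth gives 0; no alternative beats it.
Others bid (5, 5, 7): truth gives 0; no alternative beats it.
(Checking all 27 profiles: 25 have a profitable deviation, 2 do not.)

25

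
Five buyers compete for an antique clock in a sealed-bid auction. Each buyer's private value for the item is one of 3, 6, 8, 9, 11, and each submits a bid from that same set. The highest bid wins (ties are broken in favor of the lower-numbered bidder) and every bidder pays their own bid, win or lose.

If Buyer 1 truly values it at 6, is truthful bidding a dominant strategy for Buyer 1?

No

Consider the case where Buyer 2 bids 3, Buyer 3 bids 3, Buyer 4 bids 3 and Buyer 5 bids 3.
Truthful bid 6: wins, pays 6, utility 6 - 6 = 0.
Bid 3 instead: wins, pays 3, utility 6 - 3 = 3.
Since 3 > 0, bidding 3 is strictly better here, so truthful bidding is not dominant.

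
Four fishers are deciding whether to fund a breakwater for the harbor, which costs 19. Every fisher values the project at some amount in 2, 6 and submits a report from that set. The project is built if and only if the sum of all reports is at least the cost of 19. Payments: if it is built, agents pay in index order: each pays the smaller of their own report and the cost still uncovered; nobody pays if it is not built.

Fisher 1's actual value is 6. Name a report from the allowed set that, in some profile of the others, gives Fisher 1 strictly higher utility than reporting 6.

2

Suppose Fisher 2 reports 6, Fisher 3 reports 6 and Fisher 4 reports 6.
Report 6: project built, pays 6, utility 6 - 6 = 0.
Report 2: project built, pays 2, utility 6 - 2 = 4.
So reporting 2 beats truth here (4 > 0).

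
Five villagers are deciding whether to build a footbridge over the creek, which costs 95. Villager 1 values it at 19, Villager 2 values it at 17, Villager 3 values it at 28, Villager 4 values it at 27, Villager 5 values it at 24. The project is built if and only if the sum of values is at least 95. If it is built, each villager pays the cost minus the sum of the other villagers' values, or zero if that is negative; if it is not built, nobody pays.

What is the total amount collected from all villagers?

Total value 115 ≥ cost 95, so it is built.
Villager 1: others sum to 96; max(0, 95 - 96) = 0.
Villager 2: others sum to 98; max(0, 95 - 98) = 0.
Villager 3: others sum to 87; max(0, 95 - 87) = 8.
Villager 4: others sum to 88; max(0, 95 - 88) = 7.
Villager 5: others sum to 91; max(0, 95 - 91) = 4.
Total collected = 0 + 0 + 8 + 7 + 4 = 19.

19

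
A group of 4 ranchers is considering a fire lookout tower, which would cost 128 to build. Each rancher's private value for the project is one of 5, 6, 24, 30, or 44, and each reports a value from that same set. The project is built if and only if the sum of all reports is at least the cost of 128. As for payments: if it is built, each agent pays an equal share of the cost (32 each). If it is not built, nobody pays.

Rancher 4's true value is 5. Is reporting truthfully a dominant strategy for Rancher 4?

Yes

Check each profile of the others' reports and compare truth against every alternative report.
Others report (44, 44, 44): truth gives -27, best alternative gives -27.
Others report (5, 5, 5): truth gives 0, best alternative gives 0.
Others report (5, 5, 6): truth gives 0, best alternative gives 0.
Others report (5, 5, 24): truth gives 0, best alternative gives 0.
Others report (5, 5, 30): truth gives 0, best alternative gives 0.
Others report (5, 5, 44): truth gives 0, best alternative gives 0.
(Remaining 119 profiles checked similarly; truth is weakly best in each.)
In every case the truthful report is at least as good as any alternative, so it is a dominant strategy.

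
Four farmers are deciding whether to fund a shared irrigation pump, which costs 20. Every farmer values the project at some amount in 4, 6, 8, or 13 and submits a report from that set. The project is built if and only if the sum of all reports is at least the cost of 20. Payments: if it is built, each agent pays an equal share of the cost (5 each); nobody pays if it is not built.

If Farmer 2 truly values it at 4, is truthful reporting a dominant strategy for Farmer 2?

Yes

Check each profile of the others' reports and compare truth against every alternative report.
Others report (4, 4, 6): truth gives 0, best alternative gives -1.
Others report (4, 6, 4): truth gives 0, best alternative gives -1.
Others report (6, 4, 4): truth gives 0, best alternative gives -1.
Others report (4, 4, 8): truth gives -1, best alternative gives -1.
Others report (4, 4, 13): truth gives -1, best alternative gives -1.
Others report (4, 6, 6): truth gives -1, best alternative gives -1.
(Remaining 58 profiles checked similarly; truth is weakly best in each.)
In every case the truthful report is at least as good as any alternative, so it is a dominant strategy.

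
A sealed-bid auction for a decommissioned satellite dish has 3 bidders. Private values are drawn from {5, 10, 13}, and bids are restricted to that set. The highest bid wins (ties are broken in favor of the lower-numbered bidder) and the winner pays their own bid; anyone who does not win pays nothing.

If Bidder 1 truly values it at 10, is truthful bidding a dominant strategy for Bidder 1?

Consider the case where Bidder 2 bids 5 and Bidder 3 bids 5.
Truthful bid 10: wins, pays 10, utility 10 - 10 = 0.
Bid 5 instead: wins, pays 5, utility 10 - 5 = 5.
Since 5 > 0, bidding 5 is strictly better here, so truthful bidding is not dominant.

No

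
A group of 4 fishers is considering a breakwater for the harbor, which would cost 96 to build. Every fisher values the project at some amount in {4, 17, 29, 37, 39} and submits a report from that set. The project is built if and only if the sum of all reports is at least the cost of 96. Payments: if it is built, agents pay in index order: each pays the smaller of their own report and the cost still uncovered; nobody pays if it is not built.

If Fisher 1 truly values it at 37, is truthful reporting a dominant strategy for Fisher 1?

No

Consider the case where Fisher 2 reports 4, Fisher 3 reports 29 and Fisher 4 reports 37.
Truthful report 37: project built, pays 37, utility 37 - 37 = 0.
Report 29 instead: project built, pays 29, utility 37 - 29 = 8.
Since 8 > 0, reporting 29 is strictly better here, so truthful reporting is not dominant.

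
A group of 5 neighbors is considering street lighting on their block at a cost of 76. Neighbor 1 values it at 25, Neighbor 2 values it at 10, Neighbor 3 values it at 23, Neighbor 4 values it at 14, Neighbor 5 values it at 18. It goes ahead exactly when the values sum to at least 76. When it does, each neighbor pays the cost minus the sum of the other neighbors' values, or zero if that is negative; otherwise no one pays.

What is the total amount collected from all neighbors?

Total value 90 ≥ cost 76, so it is built.
Neighbor 1: others sum to 65; max(0, 76 - 65) = 11.
Neighbor 2: others sum to 80; max(0, 76 - 80) = 0.
Neighbor 3: others sum to 67; max(0, 76 - 67) = 9.
Neighbor 4: others sum to 76; max(0, 76 - 76) = 0.
Neighbor 5: others sum to 72; max(0, 76 - 72) = 4.
Total collected = 11 + 0 + 9 + 0 + 4 = 24.

24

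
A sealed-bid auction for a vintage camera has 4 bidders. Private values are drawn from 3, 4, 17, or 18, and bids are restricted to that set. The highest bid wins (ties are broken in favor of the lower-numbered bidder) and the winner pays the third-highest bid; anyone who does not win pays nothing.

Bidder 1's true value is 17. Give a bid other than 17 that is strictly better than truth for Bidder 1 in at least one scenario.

Suppose Bidder 2 bids 3, Bidder 3 bids 3 and Bidder 4 bids 18.
Bid 17: loses, pays 0, utility 0.
Bid 18: wins, pays 3, utility 17 - 3 = 14.
So bidding 18 beats truth here (14 > 0).

18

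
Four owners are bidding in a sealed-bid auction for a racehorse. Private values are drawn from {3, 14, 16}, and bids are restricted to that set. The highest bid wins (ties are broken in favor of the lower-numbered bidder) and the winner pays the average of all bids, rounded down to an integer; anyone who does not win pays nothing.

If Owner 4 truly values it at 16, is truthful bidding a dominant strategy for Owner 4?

Consider the case where Owner 1 bids 3, Owner 2 bids 3 and Owner 3 bids 3.
Truthful bid 16: wins, pays 6, utility 16 - 6 = 10.
Bid 14 instead: wins, pays 5, utility 16 - 5 = 11.
Since 11 > 10, bidding 14 is strictly better here, so truthful bidding is not dominant.

No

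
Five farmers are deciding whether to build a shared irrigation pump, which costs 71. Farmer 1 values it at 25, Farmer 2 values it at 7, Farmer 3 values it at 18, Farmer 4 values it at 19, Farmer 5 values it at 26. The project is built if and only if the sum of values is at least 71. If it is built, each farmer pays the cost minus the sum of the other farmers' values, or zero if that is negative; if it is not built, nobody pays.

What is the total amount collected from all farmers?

Total value 95 ≥ cost 71, so it is built.
Farmer 1: others sum to 70; max(0, 71 - 70) = 1.
Farmer 2: others sum to 88; max(0, 71 - 88) = 0.
Farmer 3: others sum to 77; max(0, 71 - 77) = 0.
Farmer 4: others sum to 76; max(0, 71 - 76) = 0.
Farmer 5: others sum to 69; max(0, 71 - 69) = 2.
Total collected = 1 + 0 + 0 + 0 + 2 = 3.

3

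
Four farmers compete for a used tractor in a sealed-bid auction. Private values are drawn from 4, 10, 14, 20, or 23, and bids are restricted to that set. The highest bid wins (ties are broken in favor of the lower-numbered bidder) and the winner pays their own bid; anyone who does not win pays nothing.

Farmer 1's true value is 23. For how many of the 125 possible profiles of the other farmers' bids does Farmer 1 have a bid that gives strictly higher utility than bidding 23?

Others bid (4, 4, 4): truth gives 0; bid 4 gives 19 > 0. Violating.
Others bid (4, 4, 10): truth gives 0; bid 10 gives 13 > 0. Violating.
Others bid (4, 4, 14): truth gives 0; bid 14 gives 9 > 0. Violating.
Others bid (4, 4, 20): truth gives 0; bid 20 gives 3 > 0. Violating.
Others bid (4, 4, 23): truth gives 0; no alternative beats it.
Others bid (4, 10, 23): truth gives 0; no alternative beats it.
(Checking all 125 profiles: 64 have a profitable deviation, 61 do not.)

64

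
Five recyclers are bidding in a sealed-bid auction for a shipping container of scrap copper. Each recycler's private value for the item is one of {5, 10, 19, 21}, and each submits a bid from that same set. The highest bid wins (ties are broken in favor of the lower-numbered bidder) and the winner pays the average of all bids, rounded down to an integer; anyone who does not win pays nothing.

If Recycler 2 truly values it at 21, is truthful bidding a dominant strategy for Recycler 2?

Consider the case where Recycler 1 bids 5, Recycler 3 bids 5, Recycler 4 bids 5 and Recycler 5 bids 5.
Truthful bid 21: wins, pays 8, utility 21 - 8 = 13.
Bid 10 instead: wins, pays 6, utility 21 - 6 = 15.
Since 15 > 13, bidding 10 is strictly better here, so truthful bidding is not dominant.

No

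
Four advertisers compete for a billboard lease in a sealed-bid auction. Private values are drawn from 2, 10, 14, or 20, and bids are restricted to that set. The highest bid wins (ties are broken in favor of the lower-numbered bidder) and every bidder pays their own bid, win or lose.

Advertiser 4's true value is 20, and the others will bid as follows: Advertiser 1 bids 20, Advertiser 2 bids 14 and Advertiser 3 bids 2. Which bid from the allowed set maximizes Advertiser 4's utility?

Bid 2: loses but pays 2, utility -2.
Bid 10: loses but pays 10, utility -10.
Bid 14: loses but pays 14, utility -14.
Bid 20: loses but pays 20, utility -20.
The best choice is 2 with utility -2.

2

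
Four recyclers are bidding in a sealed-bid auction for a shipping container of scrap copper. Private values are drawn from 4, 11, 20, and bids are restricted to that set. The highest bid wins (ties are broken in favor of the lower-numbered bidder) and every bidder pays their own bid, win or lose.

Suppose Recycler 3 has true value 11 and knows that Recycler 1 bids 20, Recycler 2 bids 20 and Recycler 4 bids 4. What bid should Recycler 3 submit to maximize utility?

Bid 4: loses but pays 4, utility -4.
Bid 11: loses but pays 11, utility -11.
Bid 20: loses but pays 20, utility -20.
The best choice is 4 with utility -4.

4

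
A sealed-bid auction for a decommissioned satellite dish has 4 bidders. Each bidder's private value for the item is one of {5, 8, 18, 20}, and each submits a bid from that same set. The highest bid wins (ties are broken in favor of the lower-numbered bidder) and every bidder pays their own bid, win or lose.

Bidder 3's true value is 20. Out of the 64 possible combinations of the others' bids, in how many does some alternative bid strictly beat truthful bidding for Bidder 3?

40

Others bid (5, 5, 5): truth gives 0; bid 8 gives 12 > 0. Violating.
Others bid (5, 5, 8): truth gives 0; bid 8 gives 12 > 0. Violating.
Others bid (5, 5, 18): truth gives 0; bid 18 gives 2 > 0. Violating.
Others bid (5, 8, 5): truth gives 0; bid 18 gives 2 > 0. Violating.
Others bid (5, 5, 20): truth gives 0; no alternative beats it.
Others bid (5, 8, 20): truth gives 0; no alternative beats it.
(Checking all 64 profiles: 40 have a profitable deviation, 24 do not.)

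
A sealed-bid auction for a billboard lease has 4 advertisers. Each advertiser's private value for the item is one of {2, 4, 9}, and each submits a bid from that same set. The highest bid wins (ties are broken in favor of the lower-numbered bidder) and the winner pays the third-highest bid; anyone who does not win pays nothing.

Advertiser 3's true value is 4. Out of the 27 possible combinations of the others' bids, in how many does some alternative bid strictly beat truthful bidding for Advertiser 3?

Others bid (2, 2, 9): truth gives 0; bid 9 gives 2 > 0. Violating.
Others bid (2, 4, 2): truth gives 0; bid 9 gives 2 > 0. Violating.
Others bid (4, 2, 2): truth gives 0; bid 9 gives 2 > 0. Violating.
Others bid (2, 2, 2): truth gives 2; no alternative beats it.
Others bid (2, 2, 4): truth gives 2; no alternative beats it.
(Checking all 27 profiles: 3 have a profitable deviation, 24 do not.)

3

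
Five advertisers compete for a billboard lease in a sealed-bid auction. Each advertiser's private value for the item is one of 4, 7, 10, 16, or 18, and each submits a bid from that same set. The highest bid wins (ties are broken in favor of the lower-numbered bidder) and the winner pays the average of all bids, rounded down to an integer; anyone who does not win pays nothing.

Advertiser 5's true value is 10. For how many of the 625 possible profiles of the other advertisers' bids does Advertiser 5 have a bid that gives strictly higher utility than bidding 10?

67

Others bid (4, 4, 4, 4): truth gives 5; bid 7 gives 6 > 5. Violating.
Others bid (4, 4, 4, 10): truth gives 0; bid 16 gives 3 > 0. Violating.
Others bid (4, 4, 4, 16): truth gives 0; bid 18 gives 1 > 0. Violating.
Others bid (4, 4, 7, 10): truth gives 0; bid 16 gives 2 > 0. Violating.
Others bid (4, 4, 4, 7): truth gives 5; no alternative beats it.
Others bid (4, 4, 4, 18): truth gives 0; no alternative beats it.
(Checking all 625 profiles: 67 have a profitable deviation, 558 do not.)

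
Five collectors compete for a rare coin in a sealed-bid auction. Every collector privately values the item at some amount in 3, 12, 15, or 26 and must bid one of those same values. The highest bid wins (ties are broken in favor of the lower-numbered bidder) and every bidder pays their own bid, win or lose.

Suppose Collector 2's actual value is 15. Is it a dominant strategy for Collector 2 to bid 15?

Consider the case where Collector 1 bids 3, Collector 3 bids 3, Collector 4 bids 3 and Collector 5 bids 3.
Truthful bid 15: wins, pays 15, utility 15 - 15 = 0.
Bid 12 instead: wins, pays 12, utility 15 - 12 = 3.
Since 3 > 0, bidding 12 is strictly better here, so truthful bidding is not dominant.

No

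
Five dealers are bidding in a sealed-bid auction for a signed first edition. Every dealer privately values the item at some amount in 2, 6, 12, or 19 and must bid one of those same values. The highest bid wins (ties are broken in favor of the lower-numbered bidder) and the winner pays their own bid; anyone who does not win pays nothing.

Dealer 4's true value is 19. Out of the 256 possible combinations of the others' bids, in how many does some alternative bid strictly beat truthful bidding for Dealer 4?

24

Others bid (2, 2, 2, 2): truth gives 0; bid 6 gives 13 > 0. Violating.
Others bid (2, 2, 2, 6): truth gives 0; bid 6 gives 13 > 0. Violating.
Others bid (2, 2, 2, 12): truth gives 0; bid 12 gives 7 > 0. Violating.
Others bid (2, 2, 6, 2): truth gives 0; bid 12 gives 7 > 0. Violating.
Others bid (2, 2, 2, 19): truth gives 0; no alternative beats it.
Others bid (2, 2, 6, 19): truth gives 0; no alternative beats it.
(Checking all 256 profiles: 24 have a profitable deviation, 232 do not.)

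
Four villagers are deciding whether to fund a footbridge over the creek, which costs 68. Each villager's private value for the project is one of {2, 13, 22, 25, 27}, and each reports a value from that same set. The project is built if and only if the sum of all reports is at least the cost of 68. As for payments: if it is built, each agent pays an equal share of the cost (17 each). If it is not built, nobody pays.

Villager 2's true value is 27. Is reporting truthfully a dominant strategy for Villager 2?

Yes

Check each profile of the others' reports and compare truth against every alternative report.
Others report (2, 13, 27): truth gives 10, best alternative gives 0.
Others report (2, 27, 13): truth gives 10, best alternative gives 0.
Others report (13, 2, 27): truth gives 10, best alternative gives 0.
Others report (13, 27, 2): truth gives 10, best alternative gives 0.
Others report (27, 2, 13): truth gives 10, best alternative gives 0.
Others report (27, 13, 2): truth gives 10, best alternative gives 0.
(Remaining 119 profiles checked similarly; truth is weakly best in each.)
In every case the truthful report is at least as good as any alternative, so it is a dominant strategy.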